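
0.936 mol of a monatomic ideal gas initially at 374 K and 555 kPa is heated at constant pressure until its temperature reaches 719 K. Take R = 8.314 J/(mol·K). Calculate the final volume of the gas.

10.1 L

V₁ = nRT₁/P₁ = 0.936×8.314×374/555 = 5.24 L.
Isobaric: P stays 555 kPa; V/T = const ⇒ T₂ = 719 K, V₂ = 10.1 L.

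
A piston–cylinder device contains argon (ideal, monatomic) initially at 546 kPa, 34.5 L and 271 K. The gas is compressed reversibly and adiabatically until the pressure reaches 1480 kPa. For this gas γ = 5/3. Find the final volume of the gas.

19.0 L

Adiabatic: T₂/T₁ = (P₂/P₁)^((γ−1)/γ) ⇒ T₂ = 271×(2.71)^0.400 = 404 K; V₂ = 19.0 L.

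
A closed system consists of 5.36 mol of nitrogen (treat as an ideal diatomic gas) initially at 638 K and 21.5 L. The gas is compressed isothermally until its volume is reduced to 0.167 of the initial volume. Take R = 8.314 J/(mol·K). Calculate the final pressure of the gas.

P₁ = nRT₁/V₁ = 5.36×8.314×638/21.5 = 1320 kPa.
Isothermal: T stays 638 K; PV = const ⇒ V₂ = 3.59 L, P₂ = 7920 kPa.

7920 kPa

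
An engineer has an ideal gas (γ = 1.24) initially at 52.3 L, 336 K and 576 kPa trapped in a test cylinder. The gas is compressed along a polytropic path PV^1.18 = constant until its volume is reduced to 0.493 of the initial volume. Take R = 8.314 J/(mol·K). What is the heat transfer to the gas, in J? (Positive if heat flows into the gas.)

n = P₁V₁/(RT₁) = 576×52.3/(8.314×336) = 10.8 mol.
Polytropic n=1.18: T₂ = T₁(V₁/V₂)^(n−1) = 336×(2.03)^0.18 = 382 K; P₂ = P₁(V₁/V₂)^n = 1330 kPa.
W = (P₁V₁−P₂V₂)/(n−1) = (576×52.3−1330×25.8)/0.18 = -22700 J.
ΔU = nCvΔT = 10.8×34.6×(382−336) = 17000 J.
Q = ΔU + W = -5680 J.

-5680 J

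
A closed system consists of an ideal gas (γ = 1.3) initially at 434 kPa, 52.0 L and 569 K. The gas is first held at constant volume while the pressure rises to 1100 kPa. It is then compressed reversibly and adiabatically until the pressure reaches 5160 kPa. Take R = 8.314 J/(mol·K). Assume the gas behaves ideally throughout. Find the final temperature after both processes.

2060 K

n = P₁V₁/(RT₁) = 434×52.0/(8.314×569) = 4.77 mol.
Step 1 — Isochoric: V stays 52.0 L; P/T = const ⇒ T₂ = 1440 K, P₂ = 1100 kPa.
W = 0 (no volume change).
ΔU = nCvΔT = 4.77×27.7×(1440−569) = 115000 J.
Q = ΔU = 115000 J.
State after step 1: P = 1100 kPa, V = 52.0 L, T = 1440 K.
Step 2 — Adiabatic: T₂/T₁ = (P₂/P₁)^((γ−1)/γ) ⇒ T₂ = 1440×(4.69)^0.231 = 2060 K; V₂ = 15.8 L.
ΔU = nCvΔT = 4.77×27.7×(2060−1440) = 81700 J.
Q = 0 for an adiabatic process, so W = −ΔU = -81700 J.
Net over both steps: W = -81700 J, Q = 115000 J, ΔU = 197000 J.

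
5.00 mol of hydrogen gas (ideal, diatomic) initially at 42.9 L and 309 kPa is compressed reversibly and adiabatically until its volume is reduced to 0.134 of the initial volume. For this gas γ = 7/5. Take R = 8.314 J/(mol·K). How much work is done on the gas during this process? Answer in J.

T₁ = P₁V₁/(nR) = 309×42.9/(5.00×8.314) = 319 K.
Adiabatic: TV^(γ−1) = const ⇒ T₂ = 319×(7.46)^0.400 = 713 K; PV^γ = const ⇒ P₂ = 5150 kPa.
ΔU = nCvΔT = 5.00×20.8×(713−319) = 40900 J.
Q = 0 for an adiabatic process, so W = −ΔU = -40900 J.
Work done on the gas = −W_by = 40900 J.

40900 J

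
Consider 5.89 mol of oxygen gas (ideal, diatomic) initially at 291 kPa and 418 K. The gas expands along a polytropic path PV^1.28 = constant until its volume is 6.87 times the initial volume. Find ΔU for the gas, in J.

-21300 J

V₁ = nRT₁/P₁ = 5.89×8.314×418/291 = 70.3 L.
Polytropic n=1.28: T₂ = T₁(V₁/V₂)^(n−1) = 418×(0.146)^0.28 = 244 K; P₂ = P₁(V₁/V₂)^n = 24.7 kPa.
For an ideal gas ΔU = nCvΔT with Cv = (5/2)R = 20.8 J/(mol·K).
ΔU = 5.89×20.8×(244−418) = -21300 J.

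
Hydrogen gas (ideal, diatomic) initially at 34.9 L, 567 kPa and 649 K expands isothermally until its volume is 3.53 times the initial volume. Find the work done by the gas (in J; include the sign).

25000 J

n = P₁V₁/(RT₁) = 567×34.9/(8.314×649) = 3.67 mol.
Isothermal: T stays 649 K; PV = const ⇒ V₂ = 123 L, P₂ = 161 kPa.
W = nRT ln(V₂/V₁) = 3.67×8.314×649×ln(3.53) = 25000 J.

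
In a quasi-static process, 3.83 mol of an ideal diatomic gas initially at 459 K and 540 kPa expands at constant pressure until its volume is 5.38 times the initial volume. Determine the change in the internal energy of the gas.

V₁ = nRT₁/P₁ = 3.83×8.314×459/540 = 27.1 L.
Isobaric: P stays 540 kPa; V/T = const ⇒ T₂ = 2470 K, V₂ = 146 L.
For an ideal gas ΔU = nCvΔT with Cv = (5/2)R = 20.8 J/(mol·K).
ΔU = 3.83×20.8×(2470−459) = 160000 J.

160000 J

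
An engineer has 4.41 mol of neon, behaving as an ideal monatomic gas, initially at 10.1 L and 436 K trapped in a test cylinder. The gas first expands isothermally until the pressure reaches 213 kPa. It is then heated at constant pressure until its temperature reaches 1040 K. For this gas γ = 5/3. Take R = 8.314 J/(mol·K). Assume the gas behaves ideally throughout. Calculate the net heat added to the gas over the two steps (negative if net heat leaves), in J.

P₁ = nRT₁/V₁ = 4.41×8.314×436/10.1 = 1580 kPa.
Step 1 — Isothermal: T stays 436 K; PV = const ⇒ V₂ = 75.1 L, P₂ = 213 kPa.
ΔU = 0 (ideal gas, T constant).
W = nRT ln(V₂/V₁) = 4.41×8.314×436×ln(7.43) = 32100 J.
Q = ΔU + W = 32100 J.
State after step 1: P = 213 kPa, V = 75.1 L, T = 436 K.
Step 2 — Isobaric: P stays 213 kPa; V/T = const ⇒ T₂ = 1040 K, V₂ = 179 L.
W = PΔV = 213×(179−75.1) kPa·L = 22100 J.
ΔU = nCvΔT = 4.41×12.5×(1040−436) = 33200 J.
Q = ΔU + W = nCpΔT = 55400 J.
Net over both steps: W = 54200 J, Q = 87400 J, ΔU = 33200 J.

87400 J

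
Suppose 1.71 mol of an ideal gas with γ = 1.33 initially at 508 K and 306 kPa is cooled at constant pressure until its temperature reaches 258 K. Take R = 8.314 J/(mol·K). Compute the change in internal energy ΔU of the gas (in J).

-10800 J

V₁ = nRT₁/P₁ = 1.71×8.314×508/306 = 23.6 L.
Isobaric: P stays 306 kPa; V/T = const ⇒ T₂ = 258 K, V₂ = 12.0 L.
For an ideal gas ΔU = nCvΔT with Cv = R/(γ−1) = 25.2 J/(mol·K).
ΔU = 1.71×25.2×(258−508) = -10800 J.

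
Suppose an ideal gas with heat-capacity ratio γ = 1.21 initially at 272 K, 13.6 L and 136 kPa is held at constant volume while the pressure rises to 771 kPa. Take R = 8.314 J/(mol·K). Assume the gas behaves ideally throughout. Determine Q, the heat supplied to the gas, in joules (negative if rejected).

n = P₁V₁/(RT₁) = 136×13.6/(8.314×272) = 0.818 mol.
Isochoric: V stays 13.6 L; P/T = const ⇒ T₂ = 1540 K, P₂ = 771 kPa.
W = 0 (no volume change).
ΔU = nCvΔT = 0.818×39.6×(1540−272) = 41100 J.
Q = ΔU = 41100 J.

41100 J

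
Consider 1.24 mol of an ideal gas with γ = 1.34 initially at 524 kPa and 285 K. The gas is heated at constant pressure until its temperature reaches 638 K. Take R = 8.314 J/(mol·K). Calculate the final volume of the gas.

12.6 L

V₁ = nRT₁/P₁ = 1.24×8.314×285/524 = 5.61 L.
Isobaric: P stays 524 kPa; V/T = const ⇒ T₂ = 638 K, V₂ = 12.6 L.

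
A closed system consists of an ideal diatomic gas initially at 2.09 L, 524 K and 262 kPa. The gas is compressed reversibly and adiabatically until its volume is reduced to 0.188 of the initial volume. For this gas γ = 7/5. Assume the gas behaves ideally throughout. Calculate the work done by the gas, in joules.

n = P₁V₁/(RT₁) = 262×2.09/(8.314×524) = 0.126 mol.
Adiabatic: TV^(γ−1) = const ⇒ T₂ = 524×(5.32)^0.400 = 1020 K; PV^γ = const ⇒ P₂ = 2720 kPa.
ΔU = nCvΔT = 0.126×20.8×(1020−524) = 1300 J.
Q = 0 for an adiabatic process, so W = −ΔU = -1300 J.

-1300 J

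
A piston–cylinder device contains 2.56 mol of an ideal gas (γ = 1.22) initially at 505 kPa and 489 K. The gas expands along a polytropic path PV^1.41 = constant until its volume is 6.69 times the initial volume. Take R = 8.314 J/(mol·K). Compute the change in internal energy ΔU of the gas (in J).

V₁ = nRT₁/P₁ = 2.56×8.314×489/505 = 20.6 L.
Polytropic n=1.41: T₂ = T₁(V₁/V₂)^(n−1) = 489×(0.149)^0.41 = 224 K; P₂ = P₁(V₁/V₂)^n = 34.6 kPa.
For an ideal gas ΔU = nCvΔT with Cv = R/(γ−1) = 37.8 J/(mol·K).
ΔU = 2.56×37.8×(224−489) = -25600 J.

-25600 J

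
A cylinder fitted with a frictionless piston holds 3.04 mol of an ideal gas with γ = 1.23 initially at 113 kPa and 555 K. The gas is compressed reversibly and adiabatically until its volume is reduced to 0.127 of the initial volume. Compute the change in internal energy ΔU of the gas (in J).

37000 J

V₁ = nRT₁/P₁ = 3.04×8.314×555/113 = 124 L.
Adiabatic: TV^(γ−1) = const ⇒ T₂ = 555×(7.87)^0.230 = 892 K; PV^γ = const ⇒ P₂ = 1430 kPa.
For an ideal gas ΔU = nCvΔT with Cv = R/(γ−1) = 36.1 J/(mol·K).
ΔU = 3.04×36.1×(892−555) = 37000 J.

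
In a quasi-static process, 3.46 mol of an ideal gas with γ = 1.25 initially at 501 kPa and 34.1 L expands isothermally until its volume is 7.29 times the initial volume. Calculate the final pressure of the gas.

T₁ = P₁V₁/(nR) = 501×34.1/(3.46×8.314) = 594 K.
Isothermal: T stays 594 K; PV = const ⇒ V₂ = 249 L, P₂ = 68.7 kPa.

68.7 kPa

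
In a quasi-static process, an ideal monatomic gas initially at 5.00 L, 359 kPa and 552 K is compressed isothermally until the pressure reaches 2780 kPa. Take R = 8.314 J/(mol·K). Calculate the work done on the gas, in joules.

n = P₁V₁/(RT₁) = 359×5.00/(8.314×552) = 0.391 mol.
Isothermal: T stays 552 K; PV = const ⇒ V₂ = 0.646 L, P₂ = 2780 kPa.
W = nRT ln(V₂/V₁) = 0.391×8.314×552×ln(0.129) = -3670 J.
Work done on the gas = −W_by = 3670 J.

3670 J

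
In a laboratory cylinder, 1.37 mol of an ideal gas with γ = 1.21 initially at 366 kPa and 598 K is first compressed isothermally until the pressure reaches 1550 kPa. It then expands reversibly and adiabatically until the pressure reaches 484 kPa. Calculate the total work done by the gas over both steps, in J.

V₁ = nRT₁/P₁ = 1.37×8.314×598/366 = 18.6 L.
Step 1 — Isothermal: T stays 598 K; PV = const ⇒ V₂ = 4.39 L, P₂ = 1550 kPa.
ΔU = 0 (ideal gas, T constant).
W = nRT ln(V₂/V₁) = 1.37×8.314×598×ln(0.236) = -9830 J.
Q = ΔU + W = -9830 J.
State after step 1: P = 1550 kPa, V = 4.39 L, T = 598 K.
Step 2 — Adiabatic: T₂/T₁ = (P₂/P₁)^((γ−1)/γ) ⇒ T₂ = 598×(0.312)^0.174 = 489 K; V₂ = 11.5 L.
ΔU = nCvΔT = 1.37×39.6×(489−598) = -5930 J.
Q = 0 for an adiabatic process, so W = −ΔU = 5930 J.
Net over both steps: W = -3900 J, Q = -9830 J, ΔU = -5930 J.

-3900 J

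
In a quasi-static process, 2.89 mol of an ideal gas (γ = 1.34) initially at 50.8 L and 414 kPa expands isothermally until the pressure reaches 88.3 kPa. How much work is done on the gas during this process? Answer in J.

T₁ = P₁V₁/(nR) = 414×50.8/(2.89×8.314) = 875 K.
Isothermal: T stays 875 K; PV = const ⇒ V₂ = 238 L, P₂ = 88.3 kPa.
W = nRT ln(V₂/V₁) = 2.89×8.314×875×ln(4.69) = 32500 J.
Work done on the gas = −W_by = -32500 J.

-32500 J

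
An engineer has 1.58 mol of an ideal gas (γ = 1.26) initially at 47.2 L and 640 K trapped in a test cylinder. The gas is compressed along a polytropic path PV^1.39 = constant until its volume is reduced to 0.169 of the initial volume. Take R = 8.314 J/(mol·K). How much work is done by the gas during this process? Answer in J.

-21600 J

P₁ = nRT₁/V₁ = 1.58×8.314×640/47.2 = 178 kPa.
Polytropic n=1.39: T₂ = T₁(V₁/V₂)^(n−1) = 640×(5.92)^0.39 = 1280 K; P₂ = P₁(V₁/V₂)^n = 2110 kPa.
W = (P₁V₁−P₂V₂)/(n−1) = (178×47.2−2110×7.98)/0.39 = -21600 J.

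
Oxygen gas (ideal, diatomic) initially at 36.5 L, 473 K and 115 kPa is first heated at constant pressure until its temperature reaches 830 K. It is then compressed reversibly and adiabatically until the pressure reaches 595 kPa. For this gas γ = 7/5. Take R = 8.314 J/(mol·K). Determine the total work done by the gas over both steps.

-7870 J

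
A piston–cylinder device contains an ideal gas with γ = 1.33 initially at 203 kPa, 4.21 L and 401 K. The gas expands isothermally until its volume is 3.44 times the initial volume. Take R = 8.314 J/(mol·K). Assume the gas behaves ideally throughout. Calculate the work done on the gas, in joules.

-1060 J

n = P₁V₁/(RT₁) = 203×4.21/(8.314×401) = 0.256 mol.
Isothermal: T stays 401 K; PV = const ⇒ V₂ = 14.5 L, P₂ = 59.0 kPa.
W = nRT ln(V₂/V₁) = 0.256×8.314×401×ln(3.44) = 1060 J.
Work done on the gas = −W_by = -1060 J.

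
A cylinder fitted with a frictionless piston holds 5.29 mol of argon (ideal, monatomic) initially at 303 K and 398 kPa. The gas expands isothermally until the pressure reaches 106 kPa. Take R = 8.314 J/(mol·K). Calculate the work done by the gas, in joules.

V₁ = nRT₁/P₁ = 5.29×8.314×303/398 = 33.5 L.
Isothermal: T stays 303 K; PV = const ⇒ V₂ = 126 L, P₂ = 106 kPa.
W = nRT ln(V₂/V₁) = 5.29×8.314×303×ln(3.75) = 17600 J.

17600 J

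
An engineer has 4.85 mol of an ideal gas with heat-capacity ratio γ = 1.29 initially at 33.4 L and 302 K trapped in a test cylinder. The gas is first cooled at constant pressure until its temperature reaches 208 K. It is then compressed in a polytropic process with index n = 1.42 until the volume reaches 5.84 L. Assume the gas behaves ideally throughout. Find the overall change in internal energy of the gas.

9450 J

P₁ = nRT₁/V₁ = 4.85×8.314×302/33.4 = 365 kPa.
Step 1 — Isobaric: P stays 365 kPa; V/T = const ⇒ T₂ = 208 K, V₂ = 23.0 L.
W = PΔV = 365×(23.0−33.4) kPa·L = -3790 J.
ΔU = nCvΔT = 4.85×28.7×(208−302) = -13100 J.
Q = ΔU + W = nCpΔT = -16900 J.
State after step 1: P = 365 kPa, V = 23.0 L, T = 208 K.
Step 2 — Polytropic n=1.42: T₂ = T₁(V₁/V₂)^(n−1) = 208×(3.94)^0.42 = 370 K; P₂ = P₁(V₁/V₂)^n = 2550 kPa.
W = (P₁V₁−P₂V₂)/(n−1) = (365×23.0−2550×5.84)/0.42 = -15500 J.
ΔU = nCvΔT = 4.85×28.7×(370−208) = 22500 J.
Q = ΔU + W = 6970 J.
Net over both steps: W = -19300 J, Q = -9890 J, ΔU = 9450 J.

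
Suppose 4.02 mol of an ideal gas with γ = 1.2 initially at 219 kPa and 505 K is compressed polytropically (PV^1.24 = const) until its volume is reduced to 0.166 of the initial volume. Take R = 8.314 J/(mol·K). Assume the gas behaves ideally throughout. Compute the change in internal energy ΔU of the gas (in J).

V₁ = nRT₁/P₁ = 4.02×8.314×505/219 = 77.1 L.
Polytropic n=1.24: T₂ = T₁(V₁/V₂)^(n−1) = 505×(6.02)^0.24 = 777 K; P₂ = P₁(V₁/V₂)^n = 2030 kPa.
For an ideal gas ΔU = nCvΔT with Cv = R/(γ−1) = 41.6 J/(mol·K).
ΔU = 4.02×41.6×(777−505) = 45500 J.

45500 J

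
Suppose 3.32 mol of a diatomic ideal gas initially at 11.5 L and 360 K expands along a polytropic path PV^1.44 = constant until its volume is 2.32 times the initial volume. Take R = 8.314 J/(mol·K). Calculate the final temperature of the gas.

249 K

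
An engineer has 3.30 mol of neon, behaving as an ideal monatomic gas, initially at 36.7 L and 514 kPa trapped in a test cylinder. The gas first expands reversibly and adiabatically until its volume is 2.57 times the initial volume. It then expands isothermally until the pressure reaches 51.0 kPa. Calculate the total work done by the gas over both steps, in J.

20600 J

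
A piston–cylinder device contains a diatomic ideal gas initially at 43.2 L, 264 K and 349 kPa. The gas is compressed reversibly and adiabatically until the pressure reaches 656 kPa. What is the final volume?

27.5 L

Adiabatic: T₂/T₁ = (P₂/P₁)^((γ−1)/γ) ⇒ T₂ = 264×(1.88)^0.286 = 316 K; V₂ = 27.5 L.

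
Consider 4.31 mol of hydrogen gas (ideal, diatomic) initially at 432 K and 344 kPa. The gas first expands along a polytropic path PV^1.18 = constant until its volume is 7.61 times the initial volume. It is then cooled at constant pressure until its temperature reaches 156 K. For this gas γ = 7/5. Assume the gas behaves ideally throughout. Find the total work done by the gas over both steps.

V₁ = nRT₁/P₁ = 4.31×8.314×432/344 = 45.0 L.
Step 1 — Polytropic n=1.18: T₂ = T₁(V₁/V₂)^(n−1) = 432×(0.131)^0.18 = 300 K; P₂ = P₁(V₁/V₂)^n = 31.4 kPa.
W = (P₁V₁−P₂V₂)/(n−1) = (344×45.0−31.4×342)/0.18 = 26300 J.
ΔU = nCvΔT = 4.31×20.8×(300−432) = -11800 J.
Q = ΔU + W = 14500 J.
State after step 1: P = 31.4 kPa, V = 342 L, T = 300 K.
Step 2 — Isobaric: P stays 31.4 kPa; V/T = const ⇒ T₂ = 156 K, V₂ = 178 L.
W = PΔV = 31.4×(178−342) kPa·L = -5150 J.
ΔU = nCvΔT = 4.31×20.8×(156−300) = -12900 J.
Q = ΔU + W = nCpΔT = -18000 J.
Net over both steps: W = 21200 J, Q = -3560 J, ΔU = -24700 J.

21200 J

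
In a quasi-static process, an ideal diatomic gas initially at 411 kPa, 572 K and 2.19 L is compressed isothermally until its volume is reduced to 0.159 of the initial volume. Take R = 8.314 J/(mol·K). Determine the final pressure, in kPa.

2580 kPa

Isothermal: T stays 572 K; PV = const ⇒ V₂ = 0.348 L, P₂ = 2580 kPa.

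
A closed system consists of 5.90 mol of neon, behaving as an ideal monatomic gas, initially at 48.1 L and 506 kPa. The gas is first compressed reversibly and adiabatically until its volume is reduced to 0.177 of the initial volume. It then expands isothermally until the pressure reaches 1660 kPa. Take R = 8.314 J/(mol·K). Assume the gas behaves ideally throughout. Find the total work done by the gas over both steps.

T₁ = P₁V₁/(nR) = 506×48.1/(5.90×8.314) = 496 K.
Step 1 — Adiabatic: TV^(γ−1) = const ⇒ T₂ = 496×(5.65)^0.667 = 1570 K; PV^γ = const ⇒ P₂ = 9070 kPa.
ΔU = nCvΔT = 5.90×12.5×(1570−496) = 79300 J.
Q = 0 for an adiabatic process, so W = −ΔU = -79300 J.
State after step 1: P = 9070 kPa, V = 8.51 L, T = 1570 K.
Step 2 — Isothermal: T stays 1570 K; PV = const ⇒ V₂ = 46.5 L, P₂ = 1660 kPa.
ΔU = 0 (ideal gas, T constant).
W = nRT ln(V₂/V₁) = 5.90×8.314×1570×ln(5.46) = 131000 J.
Q = ΔU + W = 131000 J.
Net over both steps: W = 51800 J, Q = 131000 J, ΔU = 79300 J.

51800 J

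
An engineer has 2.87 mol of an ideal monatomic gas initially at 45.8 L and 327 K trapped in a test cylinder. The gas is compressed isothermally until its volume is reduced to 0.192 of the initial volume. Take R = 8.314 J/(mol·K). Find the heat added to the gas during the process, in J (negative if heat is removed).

P₁ = nRT₁/V₁ = 2.87×8.314×327/45.8 = 170 kPa.
Isothermal: T stays 327 K; PV = const ⇒ V₂ = 8.79 L, P₂ = 887 kPa.
ΔU = 0 (ideal gas, T constant).
W = nRT ln(V₂/V₁) = 2.87×8.314×327×ln(0.192) = -12900 J.
Q = ΔU + W = -12900 J.

-12900 J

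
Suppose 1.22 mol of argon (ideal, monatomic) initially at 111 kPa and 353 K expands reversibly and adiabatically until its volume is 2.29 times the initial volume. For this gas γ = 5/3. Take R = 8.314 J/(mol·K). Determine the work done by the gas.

V₁ = nRT₁/P₁ = 1.22×8.314×353/111 = 32.3 L.
Adiabatic: TV^(γ−1) = const ⇒ T₂ = 353×(0.437)^0.667 = 203 K; PV^γ = const ⇒ P₂ = 27.9 kPa.
ΔU = nCvΔT = 1.22×12.5×(203−353) = -2280 J.
Q = 0 for an adiabatic process, so W = −ΔU = 2280 J.

2280 J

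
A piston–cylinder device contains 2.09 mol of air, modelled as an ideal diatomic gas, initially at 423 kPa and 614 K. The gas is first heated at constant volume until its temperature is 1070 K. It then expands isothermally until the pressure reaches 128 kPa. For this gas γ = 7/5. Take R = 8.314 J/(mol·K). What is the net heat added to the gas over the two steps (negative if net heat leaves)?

52400 J

V₁ = nRT₁/P₁ = 2.09×8.314×614/423 = 25.2 L.
Step 1 — Isochoric: V stays 25.2 L; P/T = const ⇒ T₂ = 1070 K, P₂ = 737 kPa.
W = 0 (no volume change).
ΔU = nCvΔT = 2.09×20.8×(1070−614) = 19800 J.
Q = ΔU = 19800 J.
State after step 1: P = 737 kPa, V = 25.2 L, T = 1070 K.
Step 2 — Isothermal: T stays 1070 K; PV = const ⇒ V₂ = 145 L, P₂ = 128 kPa.
ΔU = 0 (ideal gas, T constant).
W = nRT ln(V₂/V₁) = 2.09×8.314×1070×ln(5.76) = 32600 J.
Q = ΔU + W = 32600 J.
Net over both steps: W = 32600 J, Q = 52400 J, ΔU = 19800 J.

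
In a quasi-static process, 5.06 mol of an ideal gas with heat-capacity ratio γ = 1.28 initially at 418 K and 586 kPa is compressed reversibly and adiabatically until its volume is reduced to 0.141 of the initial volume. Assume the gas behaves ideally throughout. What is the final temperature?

723 K

V₁ = nRT₁/P₁ = 5.06×8.314×418/586 = 30.0 L.
Adiabatic: TV^(γ−1) = const ⇒ T₂ = 418×(7.09)^0.280 = 723 K; PV^γ = const ⇒ P₂ = 7190 kPa.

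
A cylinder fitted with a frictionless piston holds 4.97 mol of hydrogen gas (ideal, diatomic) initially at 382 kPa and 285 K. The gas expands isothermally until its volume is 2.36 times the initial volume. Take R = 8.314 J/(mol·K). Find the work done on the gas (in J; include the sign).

V₁ = nRT₁/P₁ = 4.97×8.314×285/382 = 30.8 L.
Isothermal: T stays 285 K; PV = const ⇒ V₂ = 72.8 L, P₂ = 162 kPa.
W = nRT ln(V₂/V₁) = 4.97×8.314×285×ln(2.36) = 10100 J.
Work done on the gas = −W_by = -10100 J.

-10100 J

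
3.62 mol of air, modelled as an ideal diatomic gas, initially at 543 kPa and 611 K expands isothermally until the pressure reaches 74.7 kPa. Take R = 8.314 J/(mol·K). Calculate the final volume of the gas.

V₁ = nRT₁/P₁ = 3.62×8.314×611/543 = 33.9 L.
Isothermal: T stays 611 K; PV = const ⇒ V₂ = 246 L, P₂ = 74.7 kPa.

246 L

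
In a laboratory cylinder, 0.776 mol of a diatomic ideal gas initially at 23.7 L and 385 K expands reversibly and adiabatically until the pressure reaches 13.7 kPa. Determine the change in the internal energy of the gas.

P₁ = nRT₁/V₁ = 0.776×8.314×385/23.7 = 105 kPa.
Adiabatic: T₂/T₁ = (P₂/P₁)^((γ−1)/γ) ⇒ T₂ = 385×(0.131)^0.286 = 215 K; V₂ = 101 L.
For an ideal gas ΔU = nCvΔT with Cv = (5/2)R = 20.8 J/(mol·K).
ΔU = 0.776×20.8×(215−385) = -2740 J.

-2740 J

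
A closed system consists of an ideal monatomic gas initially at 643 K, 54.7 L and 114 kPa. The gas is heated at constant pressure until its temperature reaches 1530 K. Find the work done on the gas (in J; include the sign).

-8600 J

n = P₁V₁/(RT₁) = 114×54.7/(8.314×643) = 1.17 mol.
Isobaric: P stays 114 kPa; V/T = const ⇒ T₂ = 1530 K, V₂ = 130 L.
W = PΔV = 114×(130−54.7) kPa·L = 8600 J.
Work done on the gas = −W_by = -8600 J.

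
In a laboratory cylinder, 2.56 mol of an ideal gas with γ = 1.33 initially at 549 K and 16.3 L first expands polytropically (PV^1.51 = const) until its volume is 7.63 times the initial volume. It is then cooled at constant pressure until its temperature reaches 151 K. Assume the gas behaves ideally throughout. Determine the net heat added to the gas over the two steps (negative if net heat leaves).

-11800 J

P₁ = nRT₁/V₁ = 2.56×8.314×549/16.3 = 717 kPa.
Step 1 — Polytropic n=1.51: T₂ = T₁(V₁/V₂)^(n−1) = 549×(0.131)^0.51 = 195 K; P₂ = P₁(V₁/V₂)^n = 33.3 kPa.
W = (P₁V₁−P₂V₂)/(n−1) = (717×16.3−33.3×124)/0.51 = 14800 J.
ΔU = nCvΔT = 2.56×25.2×(195−549) = -22800 J.
Q = ΔU + W = -8060 J.
State after step 1: P = 33.3 kPa, V = 124 L, T = 195 K.
Step 2 — Isobaric: P stays 33.3 kPa; V/T = const ⇒ T₂ = 151 K, V₂ = 96.4 L.
W = PΔV = 33.3×(96.4−124) kPa·L = -931 J.
ΔU = nCvΔT = 2.56×25.2×(151−195) = -2820 J.
Q = ΔU + W = nCpΔT = -3750 J.
Net over both steps: W = 13900 J, Q = -11800 J, ΔU = -25700 J.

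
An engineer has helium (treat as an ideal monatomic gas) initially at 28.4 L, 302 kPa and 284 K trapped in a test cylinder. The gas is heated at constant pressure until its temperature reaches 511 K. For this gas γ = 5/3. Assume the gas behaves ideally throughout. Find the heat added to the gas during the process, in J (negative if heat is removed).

17100 J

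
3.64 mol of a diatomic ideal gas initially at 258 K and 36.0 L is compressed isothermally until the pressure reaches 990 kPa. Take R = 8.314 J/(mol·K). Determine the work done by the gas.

-11900 J

P₁ = nRT₁/V₁ = 3.64×8.314×258/36.0 = 217 kPa.
Isothermal: T stays 258 K; PV = const ⇒ V₂ = 7.89 L, P₂ = 990 kPa.
W = nRT ln(V₂/V₁) = 3.64×8.314×258×ln(0.219) = -11900 J.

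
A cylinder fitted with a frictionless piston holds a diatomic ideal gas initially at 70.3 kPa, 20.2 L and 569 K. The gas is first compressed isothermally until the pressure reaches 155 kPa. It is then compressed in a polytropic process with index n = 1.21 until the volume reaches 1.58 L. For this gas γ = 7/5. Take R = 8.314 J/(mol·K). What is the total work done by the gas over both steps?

n = P₁V₁/(RT₁) = 70.3×20.2/(8.314×569) = 0.300 mol.
Step 1 — Isothermal: T stays 569 K; PV = const ⇒ V₂ = 9.16 L, P₂ = 155 kPa.
ΔU = 0 (ideal gas, T constant).
W = nRT ln(V₂/V₁) = 0.300×8.314×569×ln(0.454) = -1120 J.
Q = ΔU + W = -1120 J.
State after step 1: P = 155 kPa, V = 9.16 L, T = 569 K.
Step 2 — Polytropic n=1.21: T₂ = T₁(V₁/V₂)^(n−1) = 569×(5.80)^0.21 = 823 K; P₂ = P₁(V₁/V₂)^n = 1300 kPa.
W = (P₁V₁−P₂V₂)/(n−1) = (155×9.16−1300×1.58)/0.21 = -3020 J.
ΔU = nCvΔT = 0.300×20.8×(823−569) = 1580 J.
Q = ΔU + W = -1430 J.
Net over both steps: W = -4140 J, Q = -2560 J, ΔU = 1580 J.

-4140 J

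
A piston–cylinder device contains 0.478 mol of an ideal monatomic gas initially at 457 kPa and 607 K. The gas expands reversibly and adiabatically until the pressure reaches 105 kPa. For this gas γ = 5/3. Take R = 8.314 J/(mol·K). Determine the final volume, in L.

V₁ = nRT₁/P₁ = 0.478×8.314×607/457 = 5.28 L.
Adiabatic: T₂/T₁ = (P₂/P₁)^((γ−1)/γ) ⇒ T₂ = 607×(0.230)^0.400 = 337 K; V₂ = 12.8 L.

12.8 L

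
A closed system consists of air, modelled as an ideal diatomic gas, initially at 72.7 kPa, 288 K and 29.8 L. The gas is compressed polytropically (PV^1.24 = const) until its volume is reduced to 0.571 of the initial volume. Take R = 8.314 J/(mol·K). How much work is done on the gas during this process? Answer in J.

1300 J

n = P₁V₁/(RT₁) = 72.7×29.8/(8.314×288) = 0.905 mol.
Polytropic n=1.24: T₂ = T₁(V₁/V₂)^(n−1) = 288×(1.75)^0.24 = 329 K; P₂ = P₁(V₁/V₂)^n = 146 kPa.
W = (P₁V₁−P₂V₂)/(n−1) = (72.7×29.8−146×17.0)/0.24 = -1300 J.
Work done on the gas = −W_by = 1300 J.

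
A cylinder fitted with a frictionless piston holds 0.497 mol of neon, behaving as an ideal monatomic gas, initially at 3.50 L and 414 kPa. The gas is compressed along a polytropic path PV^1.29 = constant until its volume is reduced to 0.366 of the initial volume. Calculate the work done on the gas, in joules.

1690 J

T₁ = P₁V₁/(nR) = 414×3.50/(0.497×8.314) = 351 K.
Polytropic n=1.29: T₂ = T₁(V₁/V₂)^(n−1) = 351×(2.73)^0.29 = 469 K; P₂ = P₁(V₁/V₂)^n = 1510 kPa.
W = (P₁V₁−P₂V₂)/(n−1) = (414×3.50−1510×1.28)/0.29 = -1690 J.
Work done on the gas = −W_by = 1690 J.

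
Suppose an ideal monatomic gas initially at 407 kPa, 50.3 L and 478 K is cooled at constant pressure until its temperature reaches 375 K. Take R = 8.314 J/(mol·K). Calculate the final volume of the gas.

39.5 L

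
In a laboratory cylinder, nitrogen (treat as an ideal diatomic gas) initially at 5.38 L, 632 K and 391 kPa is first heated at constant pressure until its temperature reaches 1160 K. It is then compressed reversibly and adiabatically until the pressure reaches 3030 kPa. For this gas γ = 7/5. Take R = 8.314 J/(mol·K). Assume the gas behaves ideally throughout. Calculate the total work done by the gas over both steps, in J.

n = P₁V₁/(RT₁) = 391×5.38/(8.314×632) = 0.400 mol.
Step 1 — Isobaric: P stays 391 kPa; V/T = const ⇒ T₂ = 1160 K, V₂ = 9.87 L.
W = PΔV = 391×(9.87−5.38) kPa·L = 1760 J.
ΔU = nCvΔT = 0.400×20.8×(1160−632) = 4390 J.
Q = ΔU + W = nCpΔT = 6150 J.
State after step 1: P = 391 kPa, V = 9.87 L, T = 1160 K.
Step 2 — Adiabatic: T₂/T₁ = (P₂/P₁)^((γ−1)/γ) ⇒ T₂ = 1160×(7.75)^0.286 = 2080 K; V₂ = 2.29 L.
ΔU = nCvΔT = 0.400×20.8×(2080−1160) = 7670 J.
Q = 0 for an adiabatic process, so W = −ΔU = -7670 J.
Net over both steps: W = -5920 J, Q = 6150 J, ΔU = 12100 J.

-5920 J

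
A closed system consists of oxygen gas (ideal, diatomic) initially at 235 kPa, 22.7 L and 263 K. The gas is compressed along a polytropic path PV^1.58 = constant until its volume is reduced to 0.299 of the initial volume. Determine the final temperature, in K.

530 K

Polytropic n=1.58: T₂ = T₁(V₁/V₂)^(n−1) = 263×(3.34)^0.58 = 530 K; P₂ = P₁(V₁/V₂)^n = 1580 kPa.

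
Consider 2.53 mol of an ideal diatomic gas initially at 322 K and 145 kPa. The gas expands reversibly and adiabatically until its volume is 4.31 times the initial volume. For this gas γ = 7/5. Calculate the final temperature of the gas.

180 K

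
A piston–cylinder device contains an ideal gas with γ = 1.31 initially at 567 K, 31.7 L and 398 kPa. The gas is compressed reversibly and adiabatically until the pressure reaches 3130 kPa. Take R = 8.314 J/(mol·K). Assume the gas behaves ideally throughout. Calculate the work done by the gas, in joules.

n = P₁V₁/(RT₁) = 398×31.7/(8.314×567) = 2.68 mol.
Adiabatic: T₂/T₁ = (P₂/P₁)^((γ−1)/γ) ⇒ T₂ = 567×(7.86)^0.237 = 924 K; V₂ = 6.57 L.
ΔU = nCvΔT = 2.68×26.8×(924−567) = 25600 J.
Q = 0 for an adiabatic process, so W = −ΔU = -25600 J.

-25600 J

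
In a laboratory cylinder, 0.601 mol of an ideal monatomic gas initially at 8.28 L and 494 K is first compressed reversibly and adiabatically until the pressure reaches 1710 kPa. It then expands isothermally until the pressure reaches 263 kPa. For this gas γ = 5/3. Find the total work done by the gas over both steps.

5550 J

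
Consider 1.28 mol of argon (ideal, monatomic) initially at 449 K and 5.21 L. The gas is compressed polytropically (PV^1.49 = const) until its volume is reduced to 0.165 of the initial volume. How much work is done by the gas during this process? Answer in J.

P₁ = nRT₁/V₁ = 1.28×8.314×449/5.21 = 917 kPa.
Polytropic n=1.49: T₂ = T₁(V₁/V₂)^(n−1) = 449×(6.06)^0.49 = 1090 K; P₂ = P₁(V₁/V₂)^n = 13400 kPa.
W = (P₁V₁−P₂V₂)/(n−1) = (917×5.21−13400×0.860)/0.49 = -13800 J.

-13800 J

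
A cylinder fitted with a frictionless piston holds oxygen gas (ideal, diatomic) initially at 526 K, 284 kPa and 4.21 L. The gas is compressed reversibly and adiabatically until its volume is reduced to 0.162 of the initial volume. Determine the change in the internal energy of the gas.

n = P₁V₁/(RT₁) = 284×4.21/(8.314×526) = 0.273 mol.
Adiabatic: TV^(γ−1) = const ⇒ T₂ = 526×(6.17)^0.400 = 1090 K; PV^γ = const ⇒ P₂ = 3630 kPa.
For an ideal gas ΔU = nCvΔT with Cv = (5/2)R = 20.8 J/(mol·K).
ΔU = 0.273×20.8×(1090−526) = 3200 J.

3200 J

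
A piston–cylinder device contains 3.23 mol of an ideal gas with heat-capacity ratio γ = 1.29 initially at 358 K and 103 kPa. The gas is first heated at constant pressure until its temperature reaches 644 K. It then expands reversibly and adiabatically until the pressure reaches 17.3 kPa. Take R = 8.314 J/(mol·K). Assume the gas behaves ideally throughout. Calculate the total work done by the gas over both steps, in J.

27400 J

V₁ = nRT₁/P₁ = 3.23×8.314×358/103 = 93.3 L.
Step 1 — Isobaric: P stays 103 kPa; V/T = const ⇒ T₂ = 644 K, V₂ = 168 L.
W = PΔV = 103×(168−93.3) kPa·L = 7680 J.
ΔU = nCvΔT = 3.23×28.7×(644−358) = 26500 J.
Q = ΔU + W = nCpΔT = 34200 J.
State after step 1: P = 103 kPa, V = 168 L, T = 644 K.
Step 2 — Adiabatic: T₂/T₁ = (P₂/P₁)^((γ−1)/γ) ⇒ T₂ = 644×(0.168)^0.225 = 431 K; V₂ = 669 L.
ΔU = nCvΔT = 3.23×28.7×(431−644) = -19700 J.
Q = 0 for an adiabatic process, so W = −ΔU = 19700 J.
Net over both steps: W = 27400 J, Q = 34200 J, ΔU = 6780 J.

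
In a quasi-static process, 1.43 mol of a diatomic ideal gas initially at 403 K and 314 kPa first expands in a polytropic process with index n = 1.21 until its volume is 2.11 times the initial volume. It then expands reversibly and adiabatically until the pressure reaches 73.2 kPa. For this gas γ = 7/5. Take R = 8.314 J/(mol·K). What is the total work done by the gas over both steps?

V₁ = nRT₁/P₁ = 1.43×8.314×403/314 = 15.3 L.
Step 1 — Polytropic n=1.21: T₂ = T₁(V₁/V₂)^(n−1) = 403×(0.474)^0.21 = 345 K; P₂ = P₁(V₁/V₂)^n = 127 kPa.
W = (P₁V₁−P₂V₂)/(n−1) = (314×15.3−127×32.2)/0.21 = 3310 J.
ΔU = nCvΔT = 1.43×20.8×(345−403) = -1740 J.
Q = ΔU + W = 1570 J.
State after step 1: P = 127 kPa, V = 32.2 L, T = 345 K.
Step 2 — Adiabatic: T₂/T₁ = (P₂/P₁)^((γ−1)/γ) ⇒ T₂ = 345×(0.575)^0.286 = 294 K; V₂ = 47.8 L.
ΔU = nCvΔT = 1.43×20.8×(294−345) = -1500 J.
Q = 0 for an adiabatic process, so W = −ΔU = 1500 J.
Net over both steps: W = 4810 J, Q = 1570 J, ΔU = -3230 J.

4810 J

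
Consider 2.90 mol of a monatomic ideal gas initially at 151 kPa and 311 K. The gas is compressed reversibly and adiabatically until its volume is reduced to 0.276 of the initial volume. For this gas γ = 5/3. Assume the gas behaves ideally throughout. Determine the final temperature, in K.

V₁ = nRT₁/P₁ = 2.90×8.314×311/151 = 49.7 L.
Adiabatic: TV^(γ−1) = const ⇒ T₂ = 311×(3.62)^0.667 = 734 K; PV^γ = const ⇒ P₂ = 1290 kPa.

734 K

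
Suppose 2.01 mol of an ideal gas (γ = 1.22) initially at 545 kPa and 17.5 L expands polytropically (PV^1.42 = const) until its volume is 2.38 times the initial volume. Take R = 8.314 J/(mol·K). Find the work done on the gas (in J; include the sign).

-6930 J

T₁ = P₁V₁/(nR) = 545×17.5/(2.01×8.314) = 571 K.
Polytropic n=1.42: T₂ = T₁(V₁/V₂)^(n−1) = 571×(0.420)^0.42 = 397 K; P₂ = P₁(V₁/V₂)^n = 159 kPa.
W = (P₁V₁−P₂V₂)/(n−1) = (545×17.5−159×41.6)/0.42 = 6930 J.
Work done on the gas = −W_by = -6930 J.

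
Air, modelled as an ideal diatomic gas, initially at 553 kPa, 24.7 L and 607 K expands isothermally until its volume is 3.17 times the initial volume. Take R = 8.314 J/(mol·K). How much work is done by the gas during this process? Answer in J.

15800 J

n = P₁V₁/(RT₁) = 553×24.7/(8.314×607) = 2.71 mol.
Isothermal: T stays 607 K; PV = const ⇒ V₂ = 78.3 L, P₂ = 174 kPa.
W = nRT ln(V₂/V₁) = 2.71×8.314×607×ln(3.17) = 15800 J.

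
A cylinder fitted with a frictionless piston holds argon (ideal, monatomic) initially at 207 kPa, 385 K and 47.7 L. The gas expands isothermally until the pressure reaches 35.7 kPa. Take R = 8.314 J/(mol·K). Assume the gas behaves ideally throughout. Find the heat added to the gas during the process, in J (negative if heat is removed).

n = P₁V₁/(RT₁) = 207×47.7/(8.314×385) = 3.08 mol.
Isothermal: T stays 385 K; PV = const ⇒ V₂ = 277 L, P₂ = 35.7 kPa.
ΔU = 0 (ideal gas, T constant).
W = nRT ln(V₂/V₁) = 3.08×8.314×385×ln(5.80) = 17400 J.
Q = ΔU + W = 17400 J.

17400 J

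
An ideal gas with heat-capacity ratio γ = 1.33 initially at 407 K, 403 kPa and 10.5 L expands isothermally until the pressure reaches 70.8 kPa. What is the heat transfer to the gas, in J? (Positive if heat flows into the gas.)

n = P₁V₁/(RT₁) = 403×10.5/(8.314×407) = 1.25 mol.
Isothermal: T stays 407 K; PV = const ⇒ V₂ = 59.8 L, P₂ = 70.8 kPa.
ΔU = 0 (ideal gas, T constant).
W = nRT ln(V₂/V₁) = 1.25×8.314×407×ln(5.69) = 7360 J.
Q = ΔU + W = 7360 J.

7360 J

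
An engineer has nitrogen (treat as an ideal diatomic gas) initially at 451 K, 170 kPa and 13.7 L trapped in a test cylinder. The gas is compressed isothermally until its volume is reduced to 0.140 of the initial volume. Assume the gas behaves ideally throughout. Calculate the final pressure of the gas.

1210 kPa

Isothermal: T stays 451 K; PV = const ⇒ V₂ = 1.92 L, P₂ = 1210 kPa.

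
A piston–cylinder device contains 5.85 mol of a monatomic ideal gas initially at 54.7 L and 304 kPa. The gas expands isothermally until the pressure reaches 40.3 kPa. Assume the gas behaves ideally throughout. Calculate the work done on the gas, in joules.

-33600 J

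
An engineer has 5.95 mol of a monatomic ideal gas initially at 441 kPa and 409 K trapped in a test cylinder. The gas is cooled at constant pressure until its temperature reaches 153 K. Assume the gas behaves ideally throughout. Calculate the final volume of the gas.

17.2 L

V₁ = nRT₁/P₁ = 5.95×8.314×409/441 = 45.9 L.
Isobaric: P stays 441 kPa; V/T = const ⇒ T₂ = 153 K, V₂ = 17.2 L.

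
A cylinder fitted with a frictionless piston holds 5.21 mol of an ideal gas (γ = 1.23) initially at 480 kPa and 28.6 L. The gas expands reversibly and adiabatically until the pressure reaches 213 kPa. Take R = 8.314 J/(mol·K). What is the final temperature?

272 K

T₁ = P₁V₁/(nR) = 480×28.6/(5.21×8.314) = 317 K.
Adiabatic: T₂/T₁ = (P₂/P₁)^((γ−1)/γ) ⇒ T₂ = 317×(0.444)^0.187 = 272 K; V₂ = 55.4 L.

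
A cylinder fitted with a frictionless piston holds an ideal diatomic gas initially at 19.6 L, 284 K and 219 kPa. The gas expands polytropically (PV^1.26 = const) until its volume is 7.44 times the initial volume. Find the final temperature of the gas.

169 K

Polytropic n=1.26: T₂ = T₁(V₁/V₂)^(n−1) = 284×(0.134)^0.26 = 169 K; P₂ = P₁(V₁/V₂)^n = 17.5 kPa.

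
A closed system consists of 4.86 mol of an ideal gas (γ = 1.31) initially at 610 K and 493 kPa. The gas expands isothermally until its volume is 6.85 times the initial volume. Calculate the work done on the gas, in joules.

V₁ = nRT₁/P₁ = 4.86×8.314×610/493 = 50.0 L.
Isothermal: T stays 610 K; PV = const ⇒ V₂ = 342 L, P₂ = 72.0 kPa.
W = nRT ln(V₂/V₁) = 4.86×8.314×610×ln(6.85) = 47400 J.
Work done on the gas = −W_by = -47400 J.

-47400 J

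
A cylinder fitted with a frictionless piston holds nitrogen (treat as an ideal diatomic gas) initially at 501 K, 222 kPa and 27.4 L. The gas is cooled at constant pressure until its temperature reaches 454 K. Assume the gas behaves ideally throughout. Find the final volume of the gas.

Isobaric: P stays 222 kPa; V/T = const ⇒ T₂ = 454 K, V₂ = 24.8 L.

24.8 L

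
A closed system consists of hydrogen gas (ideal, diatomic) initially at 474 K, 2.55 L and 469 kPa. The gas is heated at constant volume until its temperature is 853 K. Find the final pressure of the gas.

844 kPa

Isochoric: V stays 2.55 L; P/T = const ⇒ T₂ = 853 K, P₂ = 844 kPa.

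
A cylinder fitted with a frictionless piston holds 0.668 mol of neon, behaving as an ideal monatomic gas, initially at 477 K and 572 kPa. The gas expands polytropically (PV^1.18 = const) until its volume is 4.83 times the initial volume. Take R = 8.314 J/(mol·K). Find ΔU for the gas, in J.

-981 J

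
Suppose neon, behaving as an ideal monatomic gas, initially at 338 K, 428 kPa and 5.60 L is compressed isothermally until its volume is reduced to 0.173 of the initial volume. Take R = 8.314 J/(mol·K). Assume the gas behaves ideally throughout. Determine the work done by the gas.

n = P₁V₁/(RT₁) = 428×5.60/(8.314×338) = 0.853 mol.
Isothermal: T stays 338 K; PV = const ⇒ V₂ = 0.969 L, P₂ = 2470 kPa.
W = nRT ln(V₂/V₁) = 0.853×8.314×338×ln(0.173) = -4210 J.

-4210 J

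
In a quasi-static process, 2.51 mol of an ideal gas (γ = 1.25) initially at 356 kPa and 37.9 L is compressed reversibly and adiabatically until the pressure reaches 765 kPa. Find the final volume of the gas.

T₁ = P₁V₁/(nR) = 356×37.9/(2.51×8.314) = 647 K.
Adiabatic: T₂/T₁ = (P₂/P₁)^((γ−1)/γ) ⇒ T₂ = 647×(2.15)^0.200 = 753 K; V₂ = 20.6 L.

20.6 L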